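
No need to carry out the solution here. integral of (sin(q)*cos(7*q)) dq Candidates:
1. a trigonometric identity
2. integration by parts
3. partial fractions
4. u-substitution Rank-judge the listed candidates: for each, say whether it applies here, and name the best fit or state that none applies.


Method: a trigonometric identity — apply product-to-sum to sin(q)*cos(7*q): two clean single-angle terms replace one awkward product.
- a trigonometric identity — applies; the problem has the shape this method handles.
- integration by parts — not the fit here: there is no polynomial factor to ladder down — parts can still close the trigonometric product by recursion, though the identity rewrite is the direct route.
- partial fractions: the expression is not a ratio of polynomials that decomposes further.
- u-substitution — no subexpression of the integrand pairs with its own derivative as a factor — individual terms may offer their own substitutions, but any change of variable covering the whole integral would have to be constructed from outside the expression.


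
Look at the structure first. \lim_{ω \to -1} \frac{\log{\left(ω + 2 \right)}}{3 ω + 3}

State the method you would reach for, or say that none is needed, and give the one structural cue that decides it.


Technique: l'Hôpital's rule (0/0) — both numerator and denominator vanish at -1: the genuine 0/0 indeterminate that l'Hôpital exists for. Expanding numerator and denominator to first order gives the same value — the rule automates exactly that.


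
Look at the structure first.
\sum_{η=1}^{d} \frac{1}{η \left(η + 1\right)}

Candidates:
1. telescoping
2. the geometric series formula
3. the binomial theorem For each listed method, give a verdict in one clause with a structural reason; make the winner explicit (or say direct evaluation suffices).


Best approach: telescoping — \frac{1}{η \left(η + 1\right)} is a collapsed telescope: expand it into simple fractions to see the cancellation.
- telescoping: yes — fits the structure here.
- the geometric series formula: dividing successive terms gives an index-dependent quantity, not a constant.
- the binomial theorem: the terms do not reassemble into a binomial power.


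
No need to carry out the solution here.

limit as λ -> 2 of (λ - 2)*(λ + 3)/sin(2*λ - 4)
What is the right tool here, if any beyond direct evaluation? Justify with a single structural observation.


Technique: l'Hôpital's rule (0/0) — the 0/0 form at 2 is the signature situation for l'Hôpital's rule. Expanding numerator and denominator to first order gives the same value — the rule automates exactly that.


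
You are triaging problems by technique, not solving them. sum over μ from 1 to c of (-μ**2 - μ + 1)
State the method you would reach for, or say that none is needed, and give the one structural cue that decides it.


Best approach: no special technique — no ratio, no shift structure, no binomial pattern: sum the constant-multiple powers of μ with known formulas.


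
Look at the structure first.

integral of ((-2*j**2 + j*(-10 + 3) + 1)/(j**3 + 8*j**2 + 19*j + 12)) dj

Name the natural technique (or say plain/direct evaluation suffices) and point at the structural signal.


Diagnosis: partial fractions — the denominator j**3 + 8*j**2 + 19*j + 12 factors, so the quotient decomposes into elementary partial fractions term by term.


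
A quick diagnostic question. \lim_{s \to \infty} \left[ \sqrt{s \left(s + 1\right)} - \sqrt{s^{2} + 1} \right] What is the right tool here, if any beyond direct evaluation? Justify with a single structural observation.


Technique: conjugate multiplication — the ∞ − ∞ radical form is the exact trigger for the conjugate maneuver.


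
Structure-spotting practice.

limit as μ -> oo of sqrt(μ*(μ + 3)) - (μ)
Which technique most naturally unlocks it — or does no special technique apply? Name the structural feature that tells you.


Verdict: conjugate multiplication — two divergent pieces with a minus sign between them and a radical in the mix: rationalize sqrt(μ*(μ + 3)) - μ before any limit law applies.


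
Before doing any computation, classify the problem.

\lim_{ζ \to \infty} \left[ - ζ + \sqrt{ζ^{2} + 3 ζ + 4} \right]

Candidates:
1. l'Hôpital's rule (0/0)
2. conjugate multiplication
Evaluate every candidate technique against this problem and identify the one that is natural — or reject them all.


Diagnosis: conjugate multiplication — both pieces blow up but their difference is finite; the conjugate trick rationalizes \sqrt{ζ^{2} + 3 ζ + 4} - ζ.
- l'Hôpital's rule (0/0) — no quotient structure at all: the clash is ∞ minus ∞, which rationalizing converts into a tractable ratio.
- conjugate multiplication — a fit — the right tool for this form.


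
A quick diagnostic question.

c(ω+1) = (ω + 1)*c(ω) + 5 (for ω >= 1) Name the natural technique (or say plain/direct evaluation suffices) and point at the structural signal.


Technique: a summation factor — the coefficient ω + 1 drifts with the index, so no fixed root exists; normalizing by the cumulative product telescopes it.


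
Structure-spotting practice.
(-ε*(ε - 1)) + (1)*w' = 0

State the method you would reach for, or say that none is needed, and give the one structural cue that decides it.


Diagnosis: no special technique — solved for the derivative, no w appears — this is antidifferentiation in ε wearing ODE clothing.


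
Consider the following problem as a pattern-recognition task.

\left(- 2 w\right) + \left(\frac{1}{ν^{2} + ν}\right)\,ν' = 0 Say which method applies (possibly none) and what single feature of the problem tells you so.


Verdict: separation of variables — one side of the product carries the independent variable, the other the unknown — the textbook separation shape. A Bernoulli substitution applies to this equation as given; separation takes the same equation in its displayed form.


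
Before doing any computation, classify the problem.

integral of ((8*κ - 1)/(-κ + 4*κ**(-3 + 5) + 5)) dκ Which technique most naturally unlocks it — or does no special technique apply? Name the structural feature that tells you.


Best approach: u-substitution — spotting that 8*κ - 1 is a constant multiple of the derivative of (-κ + 4*κ**(-3 + 5) + 5) is the key observation — substitute u = (-κ + 4*κ**(-3 + 5) + 5) and the integral becomes one-dimensional in u.


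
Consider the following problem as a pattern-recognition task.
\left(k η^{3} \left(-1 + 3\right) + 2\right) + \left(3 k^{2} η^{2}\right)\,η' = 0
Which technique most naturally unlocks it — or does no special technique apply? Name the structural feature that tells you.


Method: the exact-equation method — because the two cross partials coincide, the form is conservative as written — recover its potential in (k, η).


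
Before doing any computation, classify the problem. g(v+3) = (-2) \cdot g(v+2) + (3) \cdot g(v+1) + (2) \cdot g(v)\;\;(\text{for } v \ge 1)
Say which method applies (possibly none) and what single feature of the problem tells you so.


Technique: the characteristic-root method — no index-dependence in the weights and nothing inhomogeneous: classic characteristic-equation setup.


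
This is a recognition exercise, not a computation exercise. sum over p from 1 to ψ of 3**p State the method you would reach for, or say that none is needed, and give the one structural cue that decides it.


Diagnosis: the geometric series formula — consecutive terms stand in a fixed index-free ratio — the geometric sum formula closes it.


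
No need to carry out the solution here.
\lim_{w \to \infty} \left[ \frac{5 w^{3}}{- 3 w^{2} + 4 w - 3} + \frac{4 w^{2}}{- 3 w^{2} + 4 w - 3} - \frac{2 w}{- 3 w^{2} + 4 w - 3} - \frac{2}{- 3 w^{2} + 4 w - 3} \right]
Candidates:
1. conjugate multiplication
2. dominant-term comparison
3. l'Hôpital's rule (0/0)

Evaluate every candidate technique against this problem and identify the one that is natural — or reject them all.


Verdict: dominant-term comparison — as w grows, only the highest-degree terms matter — compare leading terms and read the limit off.
- conjugate multiplication — no difference of divergent radicals appears, so rationalizing has nothing to cancel.
- dominant-term comparison — yes — fits the structure here.
- l'Hôpital's rule (0/0) — as a single quotient the expression runs to ∞/∞ at the limit point — an at-infinity form of the rule would apply, though the leading-growth comparison is the direct reading.


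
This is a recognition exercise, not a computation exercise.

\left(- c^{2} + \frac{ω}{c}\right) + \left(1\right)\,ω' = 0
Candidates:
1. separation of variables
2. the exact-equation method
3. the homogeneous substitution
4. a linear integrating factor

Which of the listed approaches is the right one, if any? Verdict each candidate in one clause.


Technique: a linear integrating factor — the unknown enters only to the first power against a nonzero forcing term — the integrating-factor template applies directly.
- separation of variables: the two dependences do not factor apart.
- the exact-equation method: the mixed partial derivatives differ, so the left side is not a total differential.
- the homogeneous substitution — the ratio of the variables does not determine the slope.
- a linear integrating factor: a fit — the right tool for this form.


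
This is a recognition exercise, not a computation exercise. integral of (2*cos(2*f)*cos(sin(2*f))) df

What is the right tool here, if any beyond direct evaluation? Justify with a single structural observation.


Diagnosis: u-substitution — spotting that 2*cos(2*f) is a constant multiple of the derivative of sin(2*f) is the key observation — substitute u = sin(2*f) and the integral becomes one-dimensional in u.


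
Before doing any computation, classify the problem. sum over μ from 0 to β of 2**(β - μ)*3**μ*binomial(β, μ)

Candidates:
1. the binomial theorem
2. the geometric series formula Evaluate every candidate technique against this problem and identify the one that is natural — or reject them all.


Method: the binomial theorem — terms weighting binomial(β, μ) against matched powers of 3 and 2 reassemble into (3 + 2)^β by the binomial theorem.
- the binomial theorem: applies; the problem has the shape this method handles.
- the geometric series formula — the ratio of consecutive terms depends on the index.


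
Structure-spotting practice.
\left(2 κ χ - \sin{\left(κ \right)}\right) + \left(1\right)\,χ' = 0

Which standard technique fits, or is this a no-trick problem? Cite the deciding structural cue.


Method: a linear integrating factor — χ appears only to the first power with coefficient 2 κ — the classic integrating-factor setup.


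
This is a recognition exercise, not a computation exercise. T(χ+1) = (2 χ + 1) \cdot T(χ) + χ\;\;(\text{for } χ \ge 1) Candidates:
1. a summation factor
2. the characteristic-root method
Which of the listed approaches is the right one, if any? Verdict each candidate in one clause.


Verdict: a summation factor — one step of memory with a weight 2 χ + 1 that changes as the index grows — the summation-factor construction is built for this.
- a summation factor — a fit — the right tool for this form.
- the characteristic-root method: an index-dependent weight blocks the pure exponential ansatz.


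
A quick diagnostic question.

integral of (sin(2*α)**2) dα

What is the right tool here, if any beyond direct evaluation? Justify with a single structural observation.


Diagnosis: a trigonometric identity — reduce sin(2*α)**2 with the power-reduction formula and the integral becomes first-degree trigonometry.


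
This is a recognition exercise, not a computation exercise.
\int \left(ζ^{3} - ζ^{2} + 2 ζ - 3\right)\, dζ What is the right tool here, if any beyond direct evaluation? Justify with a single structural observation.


Method: no special technique — scan for structure and find none: constant multiples of powers of ζ, integrate directly.


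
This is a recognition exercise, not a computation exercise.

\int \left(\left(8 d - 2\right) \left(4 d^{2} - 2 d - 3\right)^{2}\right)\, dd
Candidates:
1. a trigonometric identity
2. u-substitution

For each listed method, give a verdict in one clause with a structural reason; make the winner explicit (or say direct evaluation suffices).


Best approach: u-substitution — gathered as a product, the integrand carries the factor 8 d - 2 — up to a constant, the derivative of the inner expression 4 d^{2} - 2 d - 3 — so u = 4 d^{2} - 2 d - 3 collapses the integral. A patient expand-and-integrate also lands it; recognizing the inner expression is the shortcut.
- a trigonometric identity: with no trigonometric functions present, identity rewriting has no target.
- u-substitution — applicable, and directly so.


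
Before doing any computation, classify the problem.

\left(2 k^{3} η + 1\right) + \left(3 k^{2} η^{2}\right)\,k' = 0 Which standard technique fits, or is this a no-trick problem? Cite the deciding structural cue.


Best approach: the exact-equation method — equality of cross partials is the green light — assemble the potential function term by term.


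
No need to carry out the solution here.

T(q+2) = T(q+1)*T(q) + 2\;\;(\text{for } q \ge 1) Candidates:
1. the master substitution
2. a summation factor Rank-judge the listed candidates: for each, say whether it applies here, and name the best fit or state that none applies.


Verdict: no special technique — the update rule curves (it is not linear in the unknown sequence), so no superposition-based closed form attaches — iterate or study it directly.
- the master substitution — the recursion steps by a constant offset, so exponential reindexing is pointless.
- a summation factor — no summation factor applies — the rule is not linear in the sequence values.


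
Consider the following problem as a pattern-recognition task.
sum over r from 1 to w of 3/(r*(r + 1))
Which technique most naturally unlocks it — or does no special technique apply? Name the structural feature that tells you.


Verdict: telescoping — after splitting 3/(r*(r + 1)) into partial fractions, the pieces are shifted copies of one function and cancel telescopically.


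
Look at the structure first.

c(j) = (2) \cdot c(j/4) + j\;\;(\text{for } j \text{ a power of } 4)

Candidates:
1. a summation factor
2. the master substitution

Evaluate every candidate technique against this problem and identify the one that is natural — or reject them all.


Diagnosis: the master substitution — treat m = log base 4 of j as the new clock: one recursion step advances m by one while j scales by 4.
- a summation factor: a divided-index call is outside the fixed-shift first-order family a summation factor normalizes.
- the master substitution — a fit — the right tool for this form.


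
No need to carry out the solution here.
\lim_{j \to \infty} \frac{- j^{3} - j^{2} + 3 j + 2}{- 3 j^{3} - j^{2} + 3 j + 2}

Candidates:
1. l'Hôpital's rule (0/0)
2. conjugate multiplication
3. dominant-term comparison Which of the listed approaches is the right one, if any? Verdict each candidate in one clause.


Technique: dominant-term comparison — growth-rate triage: the leading powers of j decide the limit, everything else is noise.
- l'Hôpital's rule (0/0) — no 0/0 form appears: written as one quotient, top and bottom both grow without bound, and the ratio is decided by their leading terms.
- conjugate multiplication — rationalization has no target — no divergent radical difference appears.
- dominant-term comparison: applicable, and directly so.


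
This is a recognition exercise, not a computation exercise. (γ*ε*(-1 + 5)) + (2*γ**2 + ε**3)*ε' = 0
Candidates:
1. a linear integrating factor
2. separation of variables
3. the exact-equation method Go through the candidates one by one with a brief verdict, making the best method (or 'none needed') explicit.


Diagnosis: the exact-equation method — because the two cross partials coincide, the form is conservative as written — recover its potential in (γ, ε).
- a linear integrating factor — the unknown enters nonlinearly (through a power, a denominator, or a transcendental function), which the linear integrating-factor recipe cannot absorb as-is — any repair would come from a preliminary substitution, not the factor.
- separation of variables — the two dependences do not factor apart.
- the exact-equation method — applicable, and directly so.


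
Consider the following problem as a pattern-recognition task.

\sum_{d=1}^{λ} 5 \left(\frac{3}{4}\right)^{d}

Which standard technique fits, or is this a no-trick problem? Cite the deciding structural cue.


Diagnosis: the geometric series formula — the ratio of consecutive terms is the constant \frac{3}{4}, independent of the index — a geometric sum.


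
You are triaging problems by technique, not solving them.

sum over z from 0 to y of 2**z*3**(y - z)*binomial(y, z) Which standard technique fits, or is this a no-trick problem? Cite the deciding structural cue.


Diagnosis: the binomial theorem — binomial coefficients against complementary powers of 2 and 3: recognize the binomial expansion and resum.


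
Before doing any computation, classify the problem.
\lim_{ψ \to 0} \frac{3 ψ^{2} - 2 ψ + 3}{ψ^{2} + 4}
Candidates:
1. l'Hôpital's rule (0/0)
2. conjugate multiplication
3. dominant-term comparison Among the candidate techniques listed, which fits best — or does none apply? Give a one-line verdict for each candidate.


Diagnosis: no special technique — no zero denominators, no indeterminate clash at 0 — substitute and read off the value.
- l'Hôpital's rule (0/0) — substituting the point produces a determinate value, not a 0 over 0 clash.
- conjugate multiplication: rationalization has no target — no divergent radical difference appears.
- dominant-term comparison: this limit is not decided by comparing polynomial growth at infinity.


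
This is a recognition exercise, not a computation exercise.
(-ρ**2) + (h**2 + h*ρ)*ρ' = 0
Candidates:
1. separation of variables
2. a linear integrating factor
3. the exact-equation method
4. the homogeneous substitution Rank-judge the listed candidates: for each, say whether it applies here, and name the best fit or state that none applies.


Technique: the homogeneous substitution — solved for the derivative, the right side is unchanged under scaling h and ρ together — it depends only on the ratio ρ/h, so substitute a single ratio variable. A Bernoulli-style rewrite — possibly after exchanging which variable is treated as dependent — would work as well; the homogeneous substitution is the more immediate reading here.
- separation of variables: no division isolates the independent variable from the unknown.
- a linear integrating factor: the unknown enters nonlinearly (through a power, a denominator, or a transcendental function), which the linear integrating-factor recipe cannot absorb as-is — any repair would come from a preliminary substitution, not the factor.
- the exact-equation method — the mixed-partials test fails on this split — it is not an exact differential as presented.
- the homogeneous substitution — applies; the problem has the shape this method handles.


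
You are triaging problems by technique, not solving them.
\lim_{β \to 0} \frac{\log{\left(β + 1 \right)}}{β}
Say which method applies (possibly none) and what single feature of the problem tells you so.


Verdict: l'Hôpital's rule (0/0) — substituting 0 gives 0 over 0; differentiate top and bottom once and re-evaluate. A first-order expansion at the point is an equally standard path; the rule packages it.


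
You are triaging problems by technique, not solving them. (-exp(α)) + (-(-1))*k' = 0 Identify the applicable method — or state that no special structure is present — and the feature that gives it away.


Technique: no special technique — the slope is a function of α alone, so integrate both sides directly.


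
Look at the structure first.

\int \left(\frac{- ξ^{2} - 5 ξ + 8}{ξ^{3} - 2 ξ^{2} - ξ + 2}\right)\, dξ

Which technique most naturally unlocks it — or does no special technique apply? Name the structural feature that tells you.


Method: partial fractions — the integrand is a proper rational function and its denominator ξ^{3} - 2 ξ^{2} - ξ + 2 factors into distinct pieces, so it splits into simple fractions.


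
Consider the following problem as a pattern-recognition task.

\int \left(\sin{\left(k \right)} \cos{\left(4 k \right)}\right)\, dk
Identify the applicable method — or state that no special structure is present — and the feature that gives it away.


Method: a trigonometric identity — \sin{\left(k \right)} \cos{\left(4 k \right)} is a beat pattern — rewrite the product as a sum of single-frequency waves before integrating.


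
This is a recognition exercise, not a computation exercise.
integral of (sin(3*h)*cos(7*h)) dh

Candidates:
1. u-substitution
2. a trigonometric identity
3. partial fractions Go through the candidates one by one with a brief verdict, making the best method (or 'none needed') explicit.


Diagnosis: a trigonometric identity — mixed-frequency products such as sin(3*h)*cos(7*h) are designed for the product-to-sum formula.
- u-substitution — no subexpression of the integrand pairs with its own derivative as a factor — individual terms may offer their own substitutions, but any change of variable covering the whole integral would have to be constructed from outside the expression.
- a trigonometric identity — applies; the problem has the shape this method handles.
- partial fractions: the expression is not a ratio of polynomials that decomposes further.


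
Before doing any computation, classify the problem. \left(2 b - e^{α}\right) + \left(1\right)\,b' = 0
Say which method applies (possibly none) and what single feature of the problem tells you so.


Method: a linear integrating factor — b enters only linearly with coefficient 2; multiply by exp of the integral of 2 and the left side becomes one derivative.


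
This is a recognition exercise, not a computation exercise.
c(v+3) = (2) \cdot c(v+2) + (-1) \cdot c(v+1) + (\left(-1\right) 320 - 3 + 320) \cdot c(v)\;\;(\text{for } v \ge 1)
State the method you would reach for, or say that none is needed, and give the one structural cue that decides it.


Verdict: the characteristic-root method — constant coefficients and linearity mean the ansatz r^v reduces it to solving the characteristic polynomial.


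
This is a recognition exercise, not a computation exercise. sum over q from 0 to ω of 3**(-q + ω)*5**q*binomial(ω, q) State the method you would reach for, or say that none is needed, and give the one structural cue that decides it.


Best approach: the binomial theorem — terms weighting binomial(ω, q) against matched powers of 5 and 3 reassemble into (5 + 3)^ω by the binomial theorem.


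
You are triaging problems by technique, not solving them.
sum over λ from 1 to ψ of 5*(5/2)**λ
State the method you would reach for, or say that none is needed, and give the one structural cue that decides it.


Method: the geometric series formula — the ratio of consecutive terms is the constant 5/2, independent of the index — a geometric sum.


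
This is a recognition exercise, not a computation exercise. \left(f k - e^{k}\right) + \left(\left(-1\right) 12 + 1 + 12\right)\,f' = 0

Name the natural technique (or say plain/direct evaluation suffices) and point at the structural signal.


Technique: a linear integrating factor — f enters only linearly with coefficient k; multiply by exp of the integral of k and the left side becomes one derivative.


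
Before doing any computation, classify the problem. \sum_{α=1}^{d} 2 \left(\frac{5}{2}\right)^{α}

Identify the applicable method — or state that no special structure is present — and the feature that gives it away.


Method: the geometric series formula — consecutive terms stand in a fixed index-free ratio — the geometric sum formula closes it.


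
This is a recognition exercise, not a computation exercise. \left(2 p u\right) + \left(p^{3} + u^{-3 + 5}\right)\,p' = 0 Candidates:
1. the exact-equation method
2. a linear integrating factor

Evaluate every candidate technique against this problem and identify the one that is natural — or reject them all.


Diagnosis: the exact-equation method — this form is already the differential of something: the matching mixed partials of 2 p u and (p^{3} + u^{-3 + 5}) prove it.
- the exact-equation method — applicable, and directly so.
- a linear integrating factor: the unknown enters nonlinearly (through a power, a denominator, or a transcendental function), which the linear integrating-factor recipe cannot absorb as-is — any repair would come from a preliminary substitution, not the factor.


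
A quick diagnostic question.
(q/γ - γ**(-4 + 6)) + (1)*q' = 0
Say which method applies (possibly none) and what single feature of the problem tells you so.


Technique: a linear integrating factor — linear in the unknown with genuine forcing: multiply through by the exponential of the integrated coefficient and the left side closes into one derivative.


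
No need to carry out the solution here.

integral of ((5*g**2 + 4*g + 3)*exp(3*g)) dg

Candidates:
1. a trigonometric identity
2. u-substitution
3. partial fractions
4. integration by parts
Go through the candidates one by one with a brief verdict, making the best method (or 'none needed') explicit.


Verdict: integration by parts — a polynomial factor 5*g**2 + 4*g + 3 multiplies exp(3*g); differentiating 5*g**2 + 4*g + 3 lowers its degree while exp(3*g) integrates cleanly, so parts wins.
- a trigonometric identity: no sine or cosine appears, so there is nothing for a trigonometric identity to act on.
- u-substitution: no subexpression of the integrand pairs with its own derivative as a factor — individual terms may offer their own substitutions, but any change of variable covering the whole integral would have to be constructed from outside the expression.
- partial fractions — the expression is not a ratio of polynomials that decomposes further.
- integration by parts: applies; the problem has the shape this method handles.


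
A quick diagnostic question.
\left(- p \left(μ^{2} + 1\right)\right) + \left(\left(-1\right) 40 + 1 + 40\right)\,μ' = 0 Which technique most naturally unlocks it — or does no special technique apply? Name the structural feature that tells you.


Verdict: separation of variables — solved for the derivative, the right side factors as p times μ^{2} + 1 — all p-dependence separates from all μ-dependence.


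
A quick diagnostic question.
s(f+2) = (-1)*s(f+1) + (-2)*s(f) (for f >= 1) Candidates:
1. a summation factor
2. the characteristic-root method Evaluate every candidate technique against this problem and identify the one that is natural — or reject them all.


Method: the characteristic-root method — fixed numeric weights on consecutive terms and no forcing term added: the root method in its home territory.
- a summation factor: a summation factor telescopes one-step recursions; this one carries higher-order memory.
- the characteristic-root method: applicable, and directly so.


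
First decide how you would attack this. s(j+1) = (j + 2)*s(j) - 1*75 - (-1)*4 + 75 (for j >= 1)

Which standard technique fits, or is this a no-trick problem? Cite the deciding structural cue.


Diagnosis: a summation factor — one-term recursion with variable weight j + 2 is solved by product normalization, not by root-finding.


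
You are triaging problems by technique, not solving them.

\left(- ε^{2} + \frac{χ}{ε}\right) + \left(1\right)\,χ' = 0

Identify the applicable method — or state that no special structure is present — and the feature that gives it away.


Verdict: a linear integrating factor — linear in the unknown with genuine forcing: multiply through by the exponential of the integrated coefficient and the left side closes into one derivative.


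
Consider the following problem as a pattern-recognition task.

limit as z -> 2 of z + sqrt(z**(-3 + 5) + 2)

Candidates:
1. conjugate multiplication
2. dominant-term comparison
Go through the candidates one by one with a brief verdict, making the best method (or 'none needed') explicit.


Method: no special technique — no vanishing denominator and no indeterminate clash at the point — evaluation is immediate.
- conjugate multiplication — there is no infinity-minus-infinity radical difference to rationalize.
- dominant-term comparison — this limit is not decided by comparing leading-term growth at infinity.


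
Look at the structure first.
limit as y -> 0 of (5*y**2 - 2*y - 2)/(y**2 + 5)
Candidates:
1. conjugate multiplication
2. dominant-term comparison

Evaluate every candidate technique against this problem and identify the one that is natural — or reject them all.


Verdict: no special technique — the function is continuous at 0; evaluation is itself the limit, no machinery required.
- conjugate multiplication: no divergent radical difference is present for a conjugate pair to cancel.
- dominant-term comparison: this is not a rational comparison of growth rates at infinity.


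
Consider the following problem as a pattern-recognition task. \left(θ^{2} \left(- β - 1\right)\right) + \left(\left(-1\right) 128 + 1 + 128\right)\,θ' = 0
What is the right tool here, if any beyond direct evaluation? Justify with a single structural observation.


Best approach: separation of variables — all dependence on the two variables factors apart, the defining separable shape.


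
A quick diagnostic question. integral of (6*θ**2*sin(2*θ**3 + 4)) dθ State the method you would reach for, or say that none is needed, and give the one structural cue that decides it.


Best approach: u-substitution — everything non-trivial happens through the inner expression 2*θ**3 + 4, and its derivative accounts for the remaining factor up to a constant, so set u = 2*θ**3 + 4.


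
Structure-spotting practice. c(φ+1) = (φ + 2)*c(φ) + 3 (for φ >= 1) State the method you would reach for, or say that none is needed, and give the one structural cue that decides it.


Method: a summation factor — an index-dependent multiplier φ + 2 rules out characteristic roots; a summation factor converts it to a pure difference.


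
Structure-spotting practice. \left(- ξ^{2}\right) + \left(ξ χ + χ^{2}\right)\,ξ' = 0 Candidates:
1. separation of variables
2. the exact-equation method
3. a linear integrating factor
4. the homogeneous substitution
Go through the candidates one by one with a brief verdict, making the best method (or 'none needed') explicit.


Verdict: the homogeneous substitution — solved for the derivative, the right side is unchanged under scaling χ and ξ together — it depends only on the ratio ξ/χ, so substitute a single ratio variable. Rewriting — with the variables' roles exchanged where the shape demands it — would expose a Bernoulli structure too; the homogeneous substitution simply reads the degrees directly.
- separation of variables: the two dependences do not factor apart.
- the exact-equation method — the mixed-partials test fails on this split — it is not an exact differential as presented.
- a linear integrating factor: the unknown enters nonlinearly (through a power, a denominator, or a transcendental function), which the linear integrating-factor recipe cannot absorb as-is — any repair would come from a preliminary substitution, not the factor.
- the homogeneous substitution: yes — fits the structure here.


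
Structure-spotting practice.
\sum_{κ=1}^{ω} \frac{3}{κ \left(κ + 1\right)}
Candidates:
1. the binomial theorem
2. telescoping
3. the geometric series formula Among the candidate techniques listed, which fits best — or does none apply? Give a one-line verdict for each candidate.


Verdict: telescoping — \frac{3}{κ \left(κ + 1\right)} is a collapsed telescope: expand it into simple fractions to see the cancellation.
- the binomial theorem — no binomial coefficients pair up with complementary powers here.
- telescoping: yes, a natural case for it.
- the geometric series formula: the term-to-term ratio drifts with the index — the one thing the geometric formula cannot absorb.


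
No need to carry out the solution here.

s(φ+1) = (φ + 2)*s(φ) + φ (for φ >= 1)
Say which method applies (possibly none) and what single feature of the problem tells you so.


Method: a summation factor — first-order, linear, moving coefficient φ + 2: the discrete analogue of an integrating factor handles it.


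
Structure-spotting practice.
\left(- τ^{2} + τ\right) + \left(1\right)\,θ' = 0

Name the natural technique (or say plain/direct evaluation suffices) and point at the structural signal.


Diagnosis: no special technique — the slope is a function of τ alone, so integrate both sides directly.


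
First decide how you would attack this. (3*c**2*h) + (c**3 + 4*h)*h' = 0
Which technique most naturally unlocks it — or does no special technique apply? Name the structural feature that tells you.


Method: the exact-equation method — this form is already the differential of something: the matching mixed partials of 3*c**2*h and c**3 + 4*h prove it.


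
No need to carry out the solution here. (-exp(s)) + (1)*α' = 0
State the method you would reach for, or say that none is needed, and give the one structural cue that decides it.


Method: no special technique — solved for the derivative, no α appears — this is antidifferentiation in s wearing ODE clothing.


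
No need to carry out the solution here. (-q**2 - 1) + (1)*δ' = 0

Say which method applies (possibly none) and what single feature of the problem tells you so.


Method: no special technique — with δ absent the equation is not coupled at all: direct integration in q.


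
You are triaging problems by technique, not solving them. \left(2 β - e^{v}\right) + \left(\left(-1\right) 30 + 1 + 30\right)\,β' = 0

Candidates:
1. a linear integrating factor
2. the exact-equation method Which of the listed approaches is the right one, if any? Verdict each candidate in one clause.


Technique: a linear integrating factor — the equation is linear in β with coefficient 2; multiplying by the integrating factor exp(∫2) makes the left side a perfect derivative.
- a linear integrating factor: yes — fits the structure here.
- the exact-equation method: the mixed partial derivatives differ, so the left side is not a total differential.


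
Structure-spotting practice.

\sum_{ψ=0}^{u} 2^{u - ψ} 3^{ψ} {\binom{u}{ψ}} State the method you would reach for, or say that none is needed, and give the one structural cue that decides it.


Verdict: the binomial theorem — the summand is term ψ of a binomial expansion in 3 and 2; the whole sum is a single power.


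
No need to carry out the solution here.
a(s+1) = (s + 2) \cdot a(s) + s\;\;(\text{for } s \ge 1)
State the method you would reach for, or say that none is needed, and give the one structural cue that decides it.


Technique: a summation factor — one-term recursion with variable weight s + 2 is solved by product normalization, not by root-finding.


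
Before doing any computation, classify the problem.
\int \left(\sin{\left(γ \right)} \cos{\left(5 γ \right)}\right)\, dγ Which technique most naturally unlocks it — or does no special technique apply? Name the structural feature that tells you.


Verdict: a trigonometric identity — the identity turns \sin{\left(γ \right)} \cos{\left(5 γ \right)} into two lone cosines/sines, each trivially integrable.


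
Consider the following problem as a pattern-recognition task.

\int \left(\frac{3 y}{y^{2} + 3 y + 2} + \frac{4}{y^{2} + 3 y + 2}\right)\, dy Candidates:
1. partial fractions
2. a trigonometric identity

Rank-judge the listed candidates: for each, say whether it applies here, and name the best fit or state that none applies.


Best approach: partial fractions — break y^{2} + 3 y + 2 into its roots and the integral splits into logarithm-sized bites.
- partial fractions: applicable, and directly so.
- a trigonometric identity: there is no trigonometric structure at all — the integrand carries no sine or cosine to rewrite.


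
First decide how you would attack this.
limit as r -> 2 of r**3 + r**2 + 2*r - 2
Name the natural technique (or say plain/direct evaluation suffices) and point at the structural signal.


Diagnosis: no special technique — the expression is continuous at 2 — substitute and evaluate; no indeterminate form appears.


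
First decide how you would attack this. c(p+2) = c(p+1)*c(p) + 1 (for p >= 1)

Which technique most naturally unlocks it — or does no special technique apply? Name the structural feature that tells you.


Technique: no special technique — once the recursion is nonlinear, characteristic roots, master substitutions, and summation factors are all off the table.


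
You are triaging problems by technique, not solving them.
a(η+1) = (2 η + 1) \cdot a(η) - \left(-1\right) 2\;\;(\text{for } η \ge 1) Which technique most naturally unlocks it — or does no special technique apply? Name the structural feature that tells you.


Diagnosis: a summation factor — one step of memory with a weight 2 η + 1 that changes as the index grows — the summation-factor construction is built for this.


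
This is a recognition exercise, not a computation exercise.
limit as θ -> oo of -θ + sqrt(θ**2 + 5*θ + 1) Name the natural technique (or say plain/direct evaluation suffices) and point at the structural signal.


Diagnosis: conjugate multiplication — an infinity-minus-infinity difference with a surviving radical — multiply by the conjugate to cancel the divergence.


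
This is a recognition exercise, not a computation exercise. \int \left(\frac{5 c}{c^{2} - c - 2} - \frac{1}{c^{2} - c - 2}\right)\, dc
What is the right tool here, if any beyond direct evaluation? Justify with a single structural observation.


Method: partial fractions — each factor of c^{2} - c - 2 owns one elementary piece of the integrand — separate them and integrate piecewise.


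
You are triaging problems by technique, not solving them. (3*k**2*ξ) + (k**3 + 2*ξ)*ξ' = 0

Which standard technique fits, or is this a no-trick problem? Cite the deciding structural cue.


Technique: the exact-equation method — the mixed-partials test passes for 3*k**2*ξ and k**3 + 2*ξ, so a potential function exists as presented.


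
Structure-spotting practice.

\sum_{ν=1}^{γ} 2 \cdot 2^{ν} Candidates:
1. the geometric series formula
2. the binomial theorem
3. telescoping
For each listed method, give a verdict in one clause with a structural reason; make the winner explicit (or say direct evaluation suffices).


Method: the geometric series formula — consecutive terms stand in a fixed index-free ratio — the geometric sum formula closes it.
- the geometric series formula — applies; the problem has the shape this method handles.
- the binomial theorem: no binomial coefficients pair up with complementary powers here.
- telescoping — as presented, consecutive terms share no shifted copy to cancel against — no rewrite is on display to change that.


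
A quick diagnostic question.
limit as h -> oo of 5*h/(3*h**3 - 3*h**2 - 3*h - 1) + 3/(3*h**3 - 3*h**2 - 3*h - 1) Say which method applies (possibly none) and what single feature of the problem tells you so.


Method: dominant-term comparison — divide through by the highest power of h; every lower-order term dies and the dominant terms decide the limit. Differentiating the expression as a single quotient would eventually settle it as well; matching dominant growth settles it immediately.
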